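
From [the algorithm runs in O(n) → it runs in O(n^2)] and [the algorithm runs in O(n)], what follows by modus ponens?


Modus ponens: from (P → Q) and P, infer Q.
P = 'the algorithm runs in O(n)' is asserted, and P → Q holds, so Q follows.

it runs in O(n^2).


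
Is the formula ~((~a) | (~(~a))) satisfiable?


Check all 2 assignments over {a}:
a | φ
-----
False | False
True | False
No assignment makes the formula true.

Unsatisfiable.


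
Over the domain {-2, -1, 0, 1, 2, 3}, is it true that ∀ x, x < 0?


Evaluate the predicate on each element: -2:T, -1:T, 0:F, 1:F, 2:F, 3:F.
Counterexample x = 0 fails the predicate.

F


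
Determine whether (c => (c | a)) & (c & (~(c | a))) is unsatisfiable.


Truth table over {a, c}:
a | c | φ
---------
False | False | False
True | False | False
False | True | False
True | True | False
Every row is false.

Yes, it is a contradiction.


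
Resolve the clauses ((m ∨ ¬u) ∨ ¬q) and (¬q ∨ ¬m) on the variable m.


The clauses contain complementary literals m and ¬m.
Resolution eliminates this pair and disjoins the remaining literals (merging duplicates).

(¬q ∨ ¬u)


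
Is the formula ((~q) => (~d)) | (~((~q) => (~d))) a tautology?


Build the truth table over {d, q}:
d | q | φ
---------
False | False | True
True | False | True
False | True | True
True | True | True
Every row evaluates to true.

Yes, it is a tautology.


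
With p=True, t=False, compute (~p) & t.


Substitute p=True, t=False:
~p = False
(~p) & t = False & False = False

False


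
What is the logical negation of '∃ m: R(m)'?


¬(∀ x: φ) = ∃ x: ¬φ, and ¬(∃ x: φ) = ∀ x: ¬φ.
Apply to the existential statement.

∀ m: ¬(R(m))


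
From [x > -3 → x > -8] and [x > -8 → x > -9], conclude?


Hypothetical syllogism: from (P → Q) and (Q → R), infer (P → R).
Chain the two implications through the shared middle term 'x > -8'.

x > -3 → x > -9


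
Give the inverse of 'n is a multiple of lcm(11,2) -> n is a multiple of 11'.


The inverse of (P → Q) is (¬P → ¬Q). It is equivalent to the converse, not to the original.
Here P = 'n is a multiple of lcm(11,2)' and Q = 'n is a multiple of 11'.

If not (n is a multiple of lcm(11,2)), then not (n is a multiple of 11).


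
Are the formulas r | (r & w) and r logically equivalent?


Compare truth tables:
r | w | φ | ψ
-------------
False | False | False | False
True | False | True | True
False | True | False | False
True | True | True | True
The columns φ and ψ agree on every row.

Yes, they are logically equivalent.


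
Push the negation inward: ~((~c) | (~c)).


De Morgan: the negation of a disjunction is the conjunction of the negations.
Distribute ~ across |, flipping it to &, and negate each literal.

c & c


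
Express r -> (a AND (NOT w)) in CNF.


Step 1: Rewrite r → (a ∧ (¬w)) as ¬r ∨ (a ∧ (¬w)).
Step 2: Distribute ∨ over ∧.

((NOT r) OR a) AND ((NOT r) OR (NOT w))


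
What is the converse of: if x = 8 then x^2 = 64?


The converse of (P → Q) is (Q → P). It is not in general equivalent to the original.
Here P = 'x = 8' and Q = 'x^2 = 64'.

If x^2 = 64, then x = 8.


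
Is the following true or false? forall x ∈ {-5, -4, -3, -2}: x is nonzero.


Evaluate the predicate on each element: -5:True, -4:True, -3:True, -2:True.
Every element satisfies the predicate.

True


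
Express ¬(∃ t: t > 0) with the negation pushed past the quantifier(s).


¬(∀ x: φ) = ∃ x: ¬φ, and ¬(∃ x: φ) = ∀ x: ¬φ.
Apply to the existential statement.

∀ t: ¬(t > 0)


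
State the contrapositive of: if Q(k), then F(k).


The contrapositive of (P → Q) is (¬Q → ¬P); it is logically equivalent to the original.
Here P = 'Q(k)' and Q = 'F(k)'.

If not (F(k)), then not (Q(k)).


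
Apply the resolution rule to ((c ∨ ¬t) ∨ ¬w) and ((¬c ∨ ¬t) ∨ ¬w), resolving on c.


The clauses contain complementary literals c and ¬c.
Resolution eliminates this pair and disjoins the remaining literals (merging duplicates).

(¬t ∨ ¬w)


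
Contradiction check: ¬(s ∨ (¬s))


Truth table over {s}:
s | φ
-----
F | F
T | F
Every row is false.

Yes, it is a contradiction.


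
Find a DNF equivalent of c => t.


Step 1: Rewrite c → t as ¬c ∨ t.

(~c) | t


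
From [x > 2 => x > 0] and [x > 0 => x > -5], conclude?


Hypothetical syllogism: from (P → Q) and (Q → R), infer (P → R).
Chain the two implications through the shared middle term 'x > 0'.

x > 2 => x > -5


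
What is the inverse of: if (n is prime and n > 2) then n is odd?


The inverse of (P → Q) is (¬P → ¬Q). It is equivalent to the converse, not to the original.
Here P = '(n is prime and n > 2)' and Q = 'n is odd'.

If not ((n is prime and n > 2)), then not (n is odd).


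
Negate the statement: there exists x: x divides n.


¬(for all x: φ) = there exists x: ¬φ, and ¬(there exists x: φ) = for all x: ¬φ.
Apply to the existential statement.

for all x: NOT(x divides n)


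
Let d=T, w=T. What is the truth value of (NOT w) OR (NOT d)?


Substitute d=T, w=T:
NOT w = F
NOT d = F
(NOT w) OR (NOT d) = F OR F = F

F


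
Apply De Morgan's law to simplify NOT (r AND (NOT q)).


De Morgan: the negation of a conjunction is the disjunction of the negations.
Distribute NOT across AND, flipping it to OR, and negate each literal.

(NOT r) OR q


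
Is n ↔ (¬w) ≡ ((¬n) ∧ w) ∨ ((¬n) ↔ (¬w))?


Compare truth tables:
n | w | φ | ψ
-------------
F | F | F | T
T | F | T | F
F | T | T | T
T | T | F | T
They differ at row 1 (n=F, w=F): φ=F but ψ=T.

No, they are not logically equivalent.


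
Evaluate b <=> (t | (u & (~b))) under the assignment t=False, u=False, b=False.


Substitute t=False, u=False, b=False:
~b = True
u & (~b) = False & True = False
t | (u & (~b)) = False | False = False
b <=> (t | (u & (~b))) = False <=> False = True

True


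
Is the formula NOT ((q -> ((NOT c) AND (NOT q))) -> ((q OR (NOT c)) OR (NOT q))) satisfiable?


Check all 4 assignments over {c, q}:
c | q | φ
---------
F | F | F
T | F | F
F | T | F
T | T | F
No assignment makes the formula true.

Unsatisfiable.


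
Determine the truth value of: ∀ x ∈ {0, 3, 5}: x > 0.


Evaluate the predicate on each element: 0:F, 3:T, 5:T.
Counterexample x = 0 fails the predicate.

F


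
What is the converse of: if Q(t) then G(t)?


The converse of (P → Q) is (Q → P). It is not in general equivalent to the original.
Here P = 'Q(t)' and Q = 'G(t)'.

If G(t), then Q(t).


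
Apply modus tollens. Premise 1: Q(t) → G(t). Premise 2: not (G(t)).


Modus tollens: from (P → Q) and ¬Q, infer ¬P.
Q = 'G(t)' is denied; since P → Q, P must also fail.

Not (Q(t)).


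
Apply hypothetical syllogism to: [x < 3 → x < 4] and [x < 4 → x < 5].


Hypothetical syllogism: from (P → Q) and (Q → R), infer (P → R).
Chain the two implications through the shared middle term 'x < 4'.

x < 3 → x < 5


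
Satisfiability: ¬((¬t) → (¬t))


Check all 2 assignments over {t}:
t | φ
-----
F | F
T | F
No assignment makes the formula true.

Unsatisfiable.


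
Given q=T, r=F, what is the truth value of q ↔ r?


Biconditional is true when both operands have the same truth value.
Substitute: q=T, r=F.
T ↔ F evaluates to F.

F


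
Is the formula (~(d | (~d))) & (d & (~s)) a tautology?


Build the truth table over {d, s}:
d | s | φ
---------
False | False | False
True | False | False
False | True | False
True | True | False
Counterexample at row 1: with d=False, s=False, the formula is False.

No, it is not a tautology.


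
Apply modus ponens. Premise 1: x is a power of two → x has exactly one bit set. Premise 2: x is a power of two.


Modus ponens: from (P → Q) and P, infer Q.
P = 'x is a power of two' is asserted, and P → Q holds, so Q follows.

x has exactly one bit set.


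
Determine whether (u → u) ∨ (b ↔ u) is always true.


Build the truth table over {b, u}:
b | u | φ
---------
F | F | T
T | F | T
F | T | T
T | T | T
Every row evaluates to true.

Yes, it is a tautology.


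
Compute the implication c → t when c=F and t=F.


Implication is false only when antecedent is true and consequent is false.
Substitute: c=F, t=F.
F → F evaluates to T.

T


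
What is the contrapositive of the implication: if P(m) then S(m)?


The contrapositive of (P → Q) is (¬Q → ¬P); it is logically equivalent to the original.
Here P = 'P(m)' and Q = 'S(m)'.

If not (S(m)), then not (P(m)).


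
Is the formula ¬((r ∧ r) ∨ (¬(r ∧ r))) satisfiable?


Check all 2 assignments over {r}:
r | φ
-----
F | F
T | F
No assignment makes the formula true.

Unsatisfiable.


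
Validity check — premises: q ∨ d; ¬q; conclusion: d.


This matches the form of disjunctive syllogism: the conclusion follows in every model of the premises.

Valid.


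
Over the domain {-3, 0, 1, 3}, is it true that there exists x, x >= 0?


Evaluate the predicate on each element: -3:F, 0:T, 1:T, 3:T.
Witness x = 0 satisfies the predicate.

T


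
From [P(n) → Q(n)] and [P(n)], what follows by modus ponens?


Modus ponens: from (P → Q) and P, infer Q.
P = 'P(n)' is asserted, and P → Q holds, so Q follows.

Q(n).


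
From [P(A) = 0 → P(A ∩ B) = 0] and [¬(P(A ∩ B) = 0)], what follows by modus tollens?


Modus tollens: from (P → Q) and ¬Q, infer ¬P.
Q = 'P(A ∩ B) = 0' is denied; since P → Q, P must also fail.

Not (P(A) = 0).


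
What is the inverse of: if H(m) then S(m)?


The inverse of (P → Q) is (¬P → ¬Q). It is equivalent to the converse, not to the original.
Here P = 'H(m)' and Q = 'S(m)'.

If not (H(m)), then not (S(m)).


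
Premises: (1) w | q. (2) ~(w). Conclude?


Disjunctive syllogism: from (P ∨ Q) and ¬P, infer Q.
One disjunct, 'w', is ruled out; the other must hold.

q


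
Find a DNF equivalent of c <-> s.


Step 1: c ↔ s is true exactly when both agree: (c ∧ s) ∨ (¬c ∧ ¬s).

(c AND s) OR ((NOT c) AND (NOT s))


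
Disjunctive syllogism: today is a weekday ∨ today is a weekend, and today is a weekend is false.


Disjunctive syllogism: from (P ∨ Q) and ¬P, infer Q.
One disjunct, 'today is a weekend', is ruled out; the other must hold.

today is a weekday


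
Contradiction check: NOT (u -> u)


Truth table over {u}:
u | φ
-----
F | F
T | F
Every row is false.

Yes, it is a contradiction.


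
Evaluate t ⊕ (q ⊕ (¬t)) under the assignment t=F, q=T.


Substitute t=F, q=T:
¬t = T
q ⊕ (¬t) = T ⊕ T = F
t ⊕ (q ⊕ (¬t)) = F ⊕ F = F

F


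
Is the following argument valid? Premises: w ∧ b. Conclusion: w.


This matches the form of conjunction elimination: the conclusion follows in every model of the premises.

Valid.


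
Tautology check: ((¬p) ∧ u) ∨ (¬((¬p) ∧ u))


Build the truth table over {p, u}:
p | u | φ
---------
F | F | T
T | F | T
F | T | T
T | T | T
Every row evaluates to true.

Yes, it is a tautology.


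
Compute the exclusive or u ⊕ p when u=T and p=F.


Exclusive or is true when exactly one operand is true.
Substitute: u=T, p=F.
T ⊕ F evaluates to T.

T


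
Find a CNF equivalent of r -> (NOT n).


Step 1: Rewrite r → (¬n) as ¬r ∨ (¬n).

(NOT r) OR (NOT n)


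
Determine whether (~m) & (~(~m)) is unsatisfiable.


Truth table over {m}:
m | φ
-----
False | False
True | False
Every row is false.

Yes, it is a contradiction.


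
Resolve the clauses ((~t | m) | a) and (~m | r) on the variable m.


The clauses contain complementary literals m and ~m.
Resolution eliminates this pair and disjoins the remaining literals (merging duplicates).

((~t | a) | r)


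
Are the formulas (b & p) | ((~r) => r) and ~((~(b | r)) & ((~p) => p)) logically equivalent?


Compare truth tables:
b | p | r | φ | ψ
-----------------
False | False | False | False | True
True | False | False | False | True
False | True | False | False | False
True | True | False | True | True
False | False | True | True | True
True | False | True | True | True
False | True | True | True | True
True | True | True | True | True
They differ at row 1 (b=False, p=False, r=False): φ=False but ψ=True.

No, they are not logically equivalent.


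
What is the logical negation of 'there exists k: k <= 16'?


¬(for all x: φ) = there exists x: ¬φ, and ¬(there exists x: φ) = for all x: ¬φ.
Apply to the existential statement.

for all k: NOT(k <= 16)


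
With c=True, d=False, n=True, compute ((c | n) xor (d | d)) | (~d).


Substitute c=True, d=False, n=True:
c | n = True | True = True
d | d = False | False = False
(c | n) xor (d | d) = True xor False = True
~d = True
((c | n) xor (d | d)) | (~d) = True | True = True

True


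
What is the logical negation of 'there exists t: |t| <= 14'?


¬(for all x: φ) = there exists x: ¬φ, and ¬(there exists x: φ) = for all x: ¬φ.
Apply to the existential statement.

for all t: NOT(|t| <= 14)


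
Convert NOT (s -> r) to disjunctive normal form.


Step 1: Rewrite implication then negate: ¬(¬s ∨ r) = s ∧ ¬r.

s AND (NOT r)


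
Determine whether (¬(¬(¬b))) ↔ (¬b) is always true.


Build the truth table over {b}:
b | φ
-----
F | T
T | T
Every row evaluates to true.

Yes, it is a tautology.


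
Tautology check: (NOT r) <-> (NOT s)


Build the truth table over {r, s}:
r | s | φ
---------
F | F | T
T | F | F
F | T | F
T | T | T
Counterexample at row 2: with r=T, s=F, the formula is F.

No, it is not a tautology.


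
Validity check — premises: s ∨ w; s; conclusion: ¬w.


This is affirming a disjunct (fallacy). There exist truth assignments where the premises are all true but the conclusion is false.

Invalid.


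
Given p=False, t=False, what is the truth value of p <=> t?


Biconditional is true when both operands have the same truth value.
Substitute: p=False, t=False.
False <=> False evaluates to True.

True


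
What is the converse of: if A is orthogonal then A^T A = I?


The converse of (P → Q) is (Q → P). It is not in general equivalent to the original.
Here P = 'A is orthogonal' and Q = 'A^T A = I'.

If A^T A = I, then A is orthogonal.


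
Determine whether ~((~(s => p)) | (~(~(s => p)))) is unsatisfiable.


Truth table over {p, s}:
p | s | φ
---------
False | False | False
True | False | False
False | True | False
True | True | False
Every row is false.

Yes, it is a contradiction.


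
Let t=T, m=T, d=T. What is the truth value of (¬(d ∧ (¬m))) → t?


Substitute t=T, m=T, d=T:
¬m = F
d ∧ (¬m) = T ∧ F = F
¬(d ∧ (¬m)) = T
(¬(d ∧ (¬m))) → t = T → T = T

T


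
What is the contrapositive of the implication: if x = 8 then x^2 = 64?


The contrapositive of (P → Q) is (¬Q → ¬P); it is logically equivalent to the original.
Here P = 'x = 8' and Q = 'x^2 = 64'.

If not (x^2 = 64), then not (x = 8).


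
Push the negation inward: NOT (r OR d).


De Morgan: the negation of a disjunction is the conjunction of the negations.
Distribute NOT across OR, flipping it to AND, and negate each literal.

(NOT r) AND (NOT d)


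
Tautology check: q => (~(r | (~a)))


Build the truth table over {a, q, r}:
a | q | r | φ
-------------
False | False | False | True
True | False | False | True
False | True | False | False
True | True | False | True
False | False | True | True
True | False | True | True
False | True | True | False
True | True | True | False
Counterexample at row 3: with a=False, q=True, r=False, the formula is False.

No, it is not a tautology.


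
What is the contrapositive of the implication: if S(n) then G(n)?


The contrapositive of (P → Q) is (¬Q → ¬P); it is logically equivalent to the original.
Here P = 'S(n)' and Q = 'G(n)'.

If not (G(n)), then not (S(n)).


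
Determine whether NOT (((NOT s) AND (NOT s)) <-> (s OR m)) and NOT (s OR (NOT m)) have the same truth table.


Compare truth tables:
m | s | φ | ψ
-------------
F | F | T | F
T | F | F | T
F | T | T | F
T | T | T | F
They differ at row 1 (m=F, s=F): φ=T but ψ=F.

No, they are not logically equivalent.


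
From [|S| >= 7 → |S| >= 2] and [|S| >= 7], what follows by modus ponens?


Modus ponens: from (P → Q) and P, infer Q.
P = '|S| >= 7' is asserted, and P → Q holds, so Q follows.

|S| >= 2.


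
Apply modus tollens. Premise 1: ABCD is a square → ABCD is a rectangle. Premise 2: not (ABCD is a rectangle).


Modus tollens: from (P → Q) and ¬Q, infer ¬P.
Q = 'ABCD is a rectangle' is denied; since P → Q, P must also fail.

Not (ABCD is a square).


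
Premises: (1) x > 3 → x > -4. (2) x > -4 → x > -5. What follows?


Hypothetical syllogism: from (P → Q) and (Q → R), infer (P → R).
Chain the two implications through the shared middle term 'x > -4'.

x > 3 → x > -5


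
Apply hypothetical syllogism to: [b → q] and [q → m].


Hypothetical syllogism: from (P → Q) and (Q → R), infer (P → R).
Chain the two implications through the shared middle term 'q'.

b → m


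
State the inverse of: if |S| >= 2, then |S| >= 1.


The inverse of (P → Q) is (¬P → ¬Q). It is equivalent to the converse, not to the original.
Here P = '|S| >= 2' and Q = '|S| >= 1'.

If not (|S| >= 2), then not (|S| >= 1).


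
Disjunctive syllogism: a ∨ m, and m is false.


Disjunctive syllogism: from (P ∨ Q) and ¬P, infer Q.
One disjunct, 'm', is ruled out; the other must hold.

a


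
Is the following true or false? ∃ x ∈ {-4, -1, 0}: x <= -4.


Evaluate the predicate on each element: -4:T, -1:F, 0:F.
Witness x = -4 satisfies the predicate.

T


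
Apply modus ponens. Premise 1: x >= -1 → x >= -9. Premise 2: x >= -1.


Modus ponens: from (P → Q) and P, infer Q.
P = 'x >= -1' is asserted, and P → Q holds, so Q follows.

x >= -9.


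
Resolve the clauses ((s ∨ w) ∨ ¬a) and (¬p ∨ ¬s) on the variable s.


The clauses contain complementary literals s and ¬s.
Resolution eliminates this pair and disjoins the remaining literals (merging duplicates).

((w ∨ ¬a) ∨ ¬p)


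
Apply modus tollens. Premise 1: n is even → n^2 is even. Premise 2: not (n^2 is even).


Modus tollens: from (P → Q) and ¬Q, infer ¬P.
Q = 'n^2 is even' is denied; since P → Q, P must also fail.

Not (n is even).


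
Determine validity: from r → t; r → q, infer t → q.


This is (no valid rule). There exist truth assignments where the premises are all true but the conclusion is false.

Invalid.


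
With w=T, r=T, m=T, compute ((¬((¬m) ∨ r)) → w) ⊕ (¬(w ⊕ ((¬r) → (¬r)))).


Substitute w=T, r=T, m=T:
¬m = F
(¬m) ∨ r = F ∨ T = T
¬((¬m) ∨ r) = F
(¬((¬m) ∨ r)) → w = F → T = T
¬r = F
¬r = F
(¬r) → (¬r) = F → F = T
w ⊕ ((¬r) → (¬r)) = T ⊕ T = F
¬(w ⊕ ((¬r) → (¬r))) = T
((¬((¬m) ∨ r)) → w) ⊕ (¬(w ⊕ ((¬r) → (¬r)))) = T ⊕ T = F

F


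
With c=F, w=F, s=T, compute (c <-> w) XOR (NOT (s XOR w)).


Substitute c=F, w=F, s=T:
c <-> w = F <-> F = T
s XOR w = T XOR F = T
NOT (s XOR w) = F
(c <-> w) XOR (NOT (s XOR w)) = T XOR F = T

T


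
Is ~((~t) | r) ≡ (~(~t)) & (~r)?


Compare truth tables:
r | t | φ | ψ
-------------
False | False | False | False
True | False | False | False
False | True | True | True
True | True | False | False
The columns φ and ψ agree on every row.

Yes, they are logically equivalent.


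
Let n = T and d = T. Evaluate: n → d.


Implication is false only when antecedent is true and consequent is false.
Substitute: n=T, d=T.
T → T evaluates to T.

T


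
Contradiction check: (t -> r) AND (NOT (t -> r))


Truth table over {r, t}:
r | t | φ
---------
F | F | F
T | F | F
F | T | F
T | T | F
Every row is false.

Yes, it is a contradiction.


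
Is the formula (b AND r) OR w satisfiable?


Search for a satisfying assignment over {b, r, w}.
Try b=T, r=T, w=F: the formula evaluates to T.
A satisfying assignment exists.

Satisfiable.


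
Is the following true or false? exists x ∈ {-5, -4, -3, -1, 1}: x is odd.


Evaluate the predicate on each element: -5:True, -4:False, -3:True, -1:True, 1:True.
Witness x = -5 satisfies the predicate.

True


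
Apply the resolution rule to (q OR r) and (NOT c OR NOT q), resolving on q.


The clauses contain complementary literals q and NOTq.
Resolution eliminates this pair and disjoins the remaining literals (merging duplicates).

(r OR NOT c)


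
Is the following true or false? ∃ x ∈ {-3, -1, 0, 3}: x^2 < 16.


Evaluate the predicate on each element: -3:T, -1:T, 0:T, 3:T.
Witness x = -3 satisfies the predicate.

T


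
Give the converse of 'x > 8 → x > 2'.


The converse of (P → Q) is (Q → P). It is not in general equivalent to the original.
Here P = 'x > 8' and Q = 'x > 2'.

If x > 2, then x > 8.


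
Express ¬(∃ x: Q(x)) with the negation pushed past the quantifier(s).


¬(∀ x: φ) = ∃ x: ¬φ, and ¬(∃ x: φ) = ∀ x: ¬φ.
Apply to the existential statement.

∀ x: ¬(Q(x))


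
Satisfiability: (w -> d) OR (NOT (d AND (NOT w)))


Search for a satisfying assignment over {d, w}.
Try d=F, w=F: the formula evaluates to T.
A satisfying assignment exists.

Satisfiable.


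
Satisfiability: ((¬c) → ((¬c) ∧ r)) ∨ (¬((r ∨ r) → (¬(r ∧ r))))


Search for a satisfying assignment over {c, r}.
Try c=T, r=F: the formula evaluates to T.
A satisfying assignment exists.

Satisfiable.


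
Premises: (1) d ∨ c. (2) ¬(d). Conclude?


Disjunctive syllogism: from (P ∨ Q) and ¬P, infer Q.
One disjunct, 'd', is ruled out; the other must hold.

c


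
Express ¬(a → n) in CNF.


Step 1: Rewrite a → n as ¬a ∨ n.
Step 2: Negate: ¬(¬a ∨ n) = a ∧ ¬n (De Morgan + double negation).

a ∧ (¬n)


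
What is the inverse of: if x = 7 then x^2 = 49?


The inverse of (P → Q) is (¬P → ¬Q). It is equivalent to the converse, not to the original.
Here P = 'x = 7' and Q = 'x^2 = 49'.

If not (x = 7), then not (x^2 = 49).


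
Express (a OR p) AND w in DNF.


Step 1: Distribute ∧ over ∨: (a ∨ p) ∧ w = (a ∧ w) ∨ (p ∧ w).

(a AND w) OR (p AND w)


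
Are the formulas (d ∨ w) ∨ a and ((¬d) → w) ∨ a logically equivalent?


Compare truth tables:
a | d | w | φ | ψ
-----------------
F | F | F | F | F
T | F | F | T | T
F | T | F | T | T
T | T | F | T | T
F | F | T | T | T
T | F | T | T | T
F | T | T | T | T
T | T | T | T | T
The columns φ and ψ agree on every row.

Yes, they are logically equivalent.


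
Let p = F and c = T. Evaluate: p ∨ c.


Disjunction is false only when both operands are false.
Substitute: p=F, c=T.
F ∨ T evaluates to T.

T


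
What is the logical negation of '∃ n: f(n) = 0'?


¬(∀ x: φ) = ∃ x: ¬φ, and ¬(∃ x: φ) = ∀ x: ¬φ.
Apply to the existential statement.

∀ n: ¬(f(n) = 0)


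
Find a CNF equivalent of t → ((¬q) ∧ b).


Step 1: Rewrite t → ((¬q) ∧ b) as ¬t ∨ ((¬q) ∧ b).
Step 2: Distribute ∨ over ∧.

((¬t) ∨ (¬q)) ∧ ((¬t) ∨ b)


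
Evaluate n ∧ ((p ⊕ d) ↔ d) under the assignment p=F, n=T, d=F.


Substitute p=F, n=T, d=F:
p ⊕ d = F ⊕ F = F
(p ⊕ d) ↔ d = F ↔ F = T
n ∧ ((p ⊕ d) ↔ d) = T ∧ T = T

T


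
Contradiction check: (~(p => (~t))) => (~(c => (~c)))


Truth table over {c, p, t}:
c | p | t | φ
-------------
False | False | False | True
True | False | False | True
False | True | False | True
True | True | False | True
False | False | True | True
True | False | True | True
False | True | True | False
True | True | True | True
Satisfying assignment at row 1: c=False, p=False, t=False gives True.

No, it is not a contradiction.


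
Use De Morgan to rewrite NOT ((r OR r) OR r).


De Morgan: the negation of a disjunction is the conjunction of the negations.
Distribute NOT across OR, flipping it to AND, and negate each literal.

((NOT r) AND (NOT r)) AND (NOT r)


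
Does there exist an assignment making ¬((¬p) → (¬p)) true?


Check all 2 assignments over {p}:
p | φ
-----
F | F
T | F
No assignment makes the formula true.

Unsatisfiable.


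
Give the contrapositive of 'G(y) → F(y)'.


The contrapositive of (P → Q) is (¬Q → ¬P); it is logically equivalent to the original.
Here P = 'G(y)' and Q = 'F(y)'.

If not (F(y)), then not (G(y)).


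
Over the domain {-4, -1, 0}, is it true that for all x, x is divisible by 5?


Evaluate the predicate on each element: -4:F, -1:F, 0:T.
Counterexample x = -4 fails the predicate.

F


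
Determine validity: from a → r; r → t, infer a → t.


This matches the form of hypothetical syllogism: the conclusion follows in every model of the premises.

Valid.


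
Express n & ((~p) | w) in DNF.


Step 1: Distribute ∧ over ∨: n ∧ ((¬p) ∨ w) = (n ∧ (¬p)) ∨ (n ∧ w).

(n & (~p)) | (n & w)


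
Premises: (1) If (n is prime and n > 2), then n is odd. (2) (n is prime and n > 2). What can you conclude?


Modus ponens: from (P → Q) and P, infer Q.
P = '(n is prime and n > 2)' is asserted, and P → Q holds, so Q follows.

n is odd.


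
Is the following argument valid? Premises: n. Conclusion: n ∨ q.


This matches the form of disjunction introduction: the conclusion follows in every model of the premises.

Valid.


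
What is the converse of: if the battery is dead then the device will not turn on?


The converse of (P → Q) is (Q → P). It is not in general equivalent to the original.
Here P = 'the battery is dead' and Q = 'the device will not turn on'.

If the device will not turn on, then the battery is dead.


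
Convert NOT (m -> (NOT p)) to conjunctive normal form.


Step 1: Rewrite m → (¬p) as ¬m ∨ (¬p).
Step 2: Negate: ¬(¬m ∨ (¬p)) = m ∧ ¬(¬p) (De Morgan + double negation).
Step 3: Eliminate any double negations (¬¬X = X).

m AND p


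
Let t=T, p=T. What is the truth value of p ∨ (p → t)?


Substitute t=T, p=T:
p → t = T → T = T
p ∨ (p → t) = T ∨ T = T

T


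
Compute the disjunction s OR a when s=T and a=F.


Disjunction is false only when both operands are false.
Substitute: s=T, a=F.
T OR F evaluates to T.

T


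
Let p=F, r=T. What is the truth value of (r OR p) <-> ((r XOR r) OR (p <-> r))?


Substitute p=F, r=T:
r OR p = T OR F = T
r XOR r = T XOR T = F
p <-> r = F <-> T = F
(r XOR r) OR (p <-> r) = F OR F = F
(r OR p) <-> ((r XOR r) OR (p <-> r)) = T <-> F = F

F


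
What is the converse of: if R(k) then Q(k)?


The converse of (P → Q) is (Q → P). It is not in general equivalent to the original.
Here P = 'R(k)' and Q = 'Q(k)'.

If Q(k), then R(k).


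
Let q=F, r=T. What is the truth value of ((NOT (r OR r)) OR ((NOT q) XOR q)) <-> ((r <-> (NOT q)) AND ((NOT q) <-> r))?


Substitute q=F, r=T:
… (earlier sub-steps elided)
NOT (r OR r) = F
NOT q = T
(NOT q) XOR q = T XOR F = T
(NOT (r OR r)) OR ((NOT q) XOR q) = F OR T = T
NOT q = T
r <-> (NOT q) = T <-> T = T
NOT q = T
(NOT q) <-> r = T <-> T = T
(r <-> (NOT q)) AND ((NOT q) <-> r) = T AND T = T
((NOT (r OR r)) OR ((NOT q) XOR q)) <-> ((r <-> (NOT q)) AND ((NOT q) <-> r)) = T <-> T = T

T


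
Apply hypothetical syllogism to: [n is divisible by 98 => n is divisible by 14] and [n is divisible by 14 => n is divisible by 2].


Hypothetical syllogism: from (P → Q) and (Q → R), infer (P → R).
Chain the two implications through the shared middle term 'n is divisible by 14'.

n is divisible by 98 => n is divisible by 2


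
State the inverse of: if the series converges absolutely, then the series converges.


The inverse of (P → Q) is (¬P → ¬Q). It is equivalent to the converse, not to the original.
Here P = 'the series converges absolutely' and Q = 'the series converges'.

If not (the series converges absolutely), then not (the series converges).


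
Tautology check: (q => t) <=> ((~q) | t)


Build the truth table over {q, t}:
q | t | φ
---------
False | False | True
True | False | True
False | True | True
True | True | True
Every row evaluates to true.

Yes, it is a tautology.


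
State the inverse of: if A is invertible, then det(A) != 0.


The inverse of (P → Q) is (¬P → ¬Q). It is equivalent to the converse, not to the original.
Here P = 'A is invertible' and Q = 'det(A) != 0'.

If not (A is invertible), then not (det(A) != 0).


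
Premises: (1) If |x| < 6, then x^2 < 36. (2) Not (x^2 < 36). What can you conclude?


Modus tollens: from (P → Q) and ¬Q, infer ¬P.
Q = 'x^2 < 36' is denied; since P → Q, P must also fail.

Not (|x| < 6).


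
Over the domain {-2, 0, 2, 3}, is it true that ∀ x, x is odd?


Evaluate the predicate on each element: -2:F, 0:F, 2:F, 3:T.
Counterexample x = -2 fails the predicate.

F


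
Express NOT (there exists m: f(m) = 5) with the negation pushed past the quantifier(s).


¬(for all x: φ) = there exists x: ¬φ, and ¬(there exists x: φ) = for all x: ¬φ.
Apply to the existential statement.

for all m: NOT(f(m) = 5)


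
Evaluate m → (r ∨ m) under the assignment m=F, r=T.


Substitute m=F, r=T:
r ∨ m = T ∨ F = T
m → (r ∨ m) = F → T = T

T


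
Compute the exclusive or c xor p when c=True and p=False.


Exclusive or is true when exactly one operand is true.
Substitute: c=True, p=False.
True xor False evaluates to True.

True


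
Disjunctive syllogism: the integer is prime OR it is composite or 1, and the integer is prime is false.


Disjunctive syllogism: from (P ∨ Q) and ¬P, infer Q.
One disjunct, 'the integer is prime', is ruled out; the other must hold.

it is composite or 1


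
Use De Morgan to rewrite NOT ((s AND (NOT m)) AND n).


De Morgan: the negation of a conjunction is the disjunction of the negations.
Distribute NOT across AND, flipping it to OR, and negate each literal.

((NOT s) OR m) OR (NOT n)


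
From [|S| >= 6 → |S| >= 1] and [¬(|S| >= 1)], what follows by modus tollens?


Modus tollens: from (P → Q) and ¬Q, infer ¬P.
Q = '|S| >= 1' is denied; since P → Q, P must also fail.

Not (|S| >= 6).


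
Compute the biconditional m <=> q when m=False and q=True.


Biconditional is true when both operands have the same truth value.
Substitute: m=False, q=True.
False <=> True evaluates to False.

False


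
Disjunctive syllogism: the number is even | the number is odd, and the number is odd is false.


Disjunctive syllogism: from (P ∨ Q) and ¬P, infer Q.
One disjunct, 'the number is odd', is ruled out; the other must hold.

the number is even


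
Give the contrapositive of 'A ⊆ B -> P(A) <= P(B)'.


The contrapositive of (P → Q) is (¬Q → ¬P); it is logically equivalent to the original.
Here P = 'A ⊆ B' and Q = 'P(A) <= P(B)'.

If not (P(A) <= P(B)), then not (A ⊆ B).


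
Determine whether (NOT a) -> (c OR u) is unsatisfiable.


Truth table over {a, c, u}:
a | c | u | φ
-------------
F | F | F | F
T | F | F | T
F | T | F | T
T | T | F | T
F | F | T | T
T | F | T | T
F | T | T | T
T | T | T | T
Satisfying assignment at row 2: a=T, c=F, u=F gives T.

No, it is not a contradiction.


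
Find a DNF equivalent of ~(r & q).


Step 1: Apply De Morgan: ¬(r ∧ q) = ¬r ∨ ¬q.

(~r) | (~q)


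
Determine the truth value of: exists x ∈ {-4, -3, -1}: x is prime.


Evaluate the predicate on each element: -4:False, -3:False, -1:False.
No element satisfies the predicate.

False


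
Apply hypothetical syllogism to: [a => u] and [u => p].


Hypothetical syllogism: from (P → Q) and (Q → R), infer (P → R).
Chain the two implications through the shared middle term 'u'.

a => p


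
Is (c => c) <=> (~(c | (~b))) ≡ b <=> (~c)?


Compare truth tables:
b | c | φ | ψ
-------------
False | False | False | False
True | False | True | True
False | True | False | True
True | True | False | False
They differ at row 3 (b=False, c=True): φ=False but ψ=True.

No, they are not logically equivalent.


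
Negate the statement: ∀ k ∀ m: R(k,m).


Negation flips each quantifier (∀↔∃) and negates the inner predicate.
¬(∀ k ∀ m: φ) = ∃ k ∃ m: ¬φ.

∃ k ∃ m: ¬(R(k,m))


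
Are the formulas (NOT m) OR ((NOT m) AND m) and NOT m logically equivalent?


Compare truth tables:
m | φ | ψ
---------
F | T | T
T | F | F
The columns φ and ψ agree on every row.

Yes, they are logically equivalent.


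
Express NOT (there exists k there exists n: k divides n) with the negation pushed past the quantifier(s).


Negation flips each quantifier (∀↔∃) and negates the inner predicate.
¬(there exists k there exists n: φ) = for all k for all n: ¬φ.

for all k for all n: NOT(k divides n)


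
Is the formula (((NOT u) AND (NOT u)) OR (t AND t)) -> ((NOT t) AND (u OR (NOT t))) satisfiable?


Search for a satisfying assignment over {t, u}.
Try t=F, u=F: the formula evaluates to T.
A satisfying assignment exists.

Satisfiable.


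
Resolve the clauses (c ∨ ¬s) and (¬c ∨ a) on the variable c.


The clauses contain complementary literals c and ¬c.
Resolution eliminates this pair and disjoins the remaining literals (merging duplicates).

(¬s ∨ a)


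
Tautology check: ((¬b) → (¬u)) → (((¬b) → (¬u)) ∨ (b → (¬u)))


Build the truth table over {b, u}:
b | u | φ
---------
F | F | T
T | F | T
F | T | T
T | T | T
Every row evaluates to true.

Yes, it is a tautology.


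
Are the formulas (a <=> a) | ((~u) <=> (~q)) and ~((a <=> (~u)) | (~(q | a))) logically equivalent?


Compare truth tables:
a | q | u | φ | ψ
-----------------
False | False | False | True | False
True | False | False | True | False
False | True | False | True | True
True | True | False | True | False
False | False | True | True | False
True | False | True | True | True
False | True | True | True | False
True | True | True | True | True
They differ at row 1 (a=False, q=False, u=False): φ=True but ψ=False.

No, they are not logically equivalent.


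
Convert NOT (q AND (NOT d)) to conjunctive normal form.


Step 1: Apply De Morgan: ¬(q ∧ (¬d)) = ¬q ∨ ¬(¬d).
Step 2: Eliminate any double negations (¬¬X = X).

(NOT q) OR d


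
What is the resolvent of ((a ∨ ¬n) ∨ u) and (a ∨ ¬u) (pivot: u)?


The clauses contain complementary literals u and ¬u.
Resolution eliminates this pair and disjoins the remaining literals (merging duplicates).

(a ∨ ¬n)


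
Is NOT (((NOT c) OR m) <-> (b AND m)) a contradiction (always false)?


Truth table over {b, c, m}:
b | c | m | φ
-------------
F | F | F | T
T | F | F | T
F | T | F | F
T | T | F | F
F | F | T | T
T | F | T | F
F | T | T | T
T | T | T | F
Satisfying assignment at row 1: b=F, c=F, m=F gives T.

No, it is not a contradiction.


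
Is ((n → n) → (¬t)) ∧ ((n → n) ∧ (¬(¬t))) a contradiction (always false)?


Truth table over {n, t}:
n | t | φ
---------
F | F | F
T | F | F
F | T | F
T | T | F
Every row is false.

Yes, it is a contradiction.


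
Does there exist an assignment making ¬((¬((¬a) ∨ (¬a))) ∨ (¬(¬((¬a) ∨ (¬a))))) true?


Check all 2 assignments over {a}:
a | φ
-----
F | F
T | F
No assignment makes the formula true.

Unsatisfiable.


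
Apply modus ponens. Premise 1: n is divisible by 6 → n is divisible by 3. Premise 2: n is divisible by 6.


Modus ponens: from (P → Q) and P, infer Q.
P = 'n is divisible by 6' is asserted, and P → Q holds, so Q follows.

n is divisible by 3.


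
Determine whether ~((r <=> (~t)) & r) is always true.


Build the truth table over {r, t}:
r | t | φ
---------
False | False | True
True | False | False
False | True | True
True | True | True
Counterexample at row 2: with r=True, t=False, the formula is False.

No, it is not a tautology.


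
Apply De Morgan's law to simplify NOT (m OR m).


De Morgan: the negation of a disjunction is the conjunction of the negations.
Distribute NOT across OR, flipping it to AND, and negate each literal.

(NOT m) AND (NOT m)


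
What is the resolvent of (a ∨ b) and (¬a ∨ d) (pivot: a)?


The clauses contain complementary literals a and ¬a.
Resolution eliminates this pair and disjoins the remaining literals (merging duplicates).

(b ∨ d)


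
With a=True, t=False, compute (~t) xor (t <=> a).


Substitute a=True, t=False:
~t = True
t <=> a = False <=> True = False
(~t) xor (t <=> a) = True xor False = True

True


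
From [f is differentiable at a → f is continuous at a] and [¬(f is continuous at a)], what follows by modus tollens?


Modus tollens: from (P → Q) and ¬Q, infer ¬P.
Q = 'f is continuous at a' is denied; since P → Q, P must also fail.

Not (f is differentiable at a).


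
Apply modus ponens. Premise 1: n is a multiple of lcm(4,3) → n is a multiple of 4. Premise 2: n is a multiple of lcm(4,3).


Modus ponens: from (P → Q) and P, infer Q.
P = 'n is a multiple of lcm(4,3)' is asserted, and P → Q holds, so Q follows.

n is a multiple of 4.


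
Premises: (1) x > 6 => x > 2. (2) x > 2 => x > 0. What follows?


Hypothetical syllogism: from (P → Q) and (Q → R), infer (P → R).
Chain the two implications through the shared middle term 'x > 2'.

x > 6 => x > 0


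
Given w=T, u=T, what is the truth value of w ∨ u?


Disjunction is false only when both operands are false.
Substitute: w=T, u=T.
T ∨ T evaluates to T.

T


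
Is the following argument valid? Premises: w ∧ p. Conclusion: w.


This matches the form of conjunction elimination: the conclusion follows in every model of the premises.

Valid.


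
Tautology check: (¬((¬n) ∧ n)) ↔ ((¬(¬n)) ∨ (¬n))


Build the truth table over {n}:
n | φ
-----
F | T
T | T
Every row evaluates to true.

Yes, it is a tautology.


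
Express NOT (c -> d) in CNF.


Step 1: Rewrite c → d as ¬c ∨ d.
Step 2: Negate: ¬(¬c ∨ d) = c ∧ ¬d (De Morgan + double negation).

c AND (NOT d)


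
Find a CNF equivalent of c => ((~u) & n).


Step 1: Rewrite c → ((¬u) ∧ n) as ¬c ∨ ((¬u) ∧ n).
Step 2: Distribute ∨ over ∧.

((~c) | (~u)) & ((~c) | n)


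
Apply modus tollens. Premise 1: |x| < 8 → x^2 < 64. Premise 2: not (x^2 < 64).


Modus tollens: from (P → Q) and ¬Q, infer ¬P.
Q = 'x^2 < 64' is denied; since P → Q, P must also fail.

Not (|x| < 8).


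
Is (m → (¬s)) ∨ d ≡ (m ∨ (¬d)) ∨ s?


Compare truth tables:
d | m | s | φ | ψ
-----------------
F | F | F | T | T
T | F | F | T | F
F | T | F | T | T
T | T | F | T | T
F | F | T | T | T
T | F | T | T | T
F | T | T | F | T
T | T | T | T | T
They differ at row 2 (d=T, m=F, s=F): φ=T but ψ=F.

No, they are not logically equivalent.


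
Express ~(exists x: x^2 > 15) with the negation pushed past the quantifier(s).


¬(forall x: φ) = exists x: ¬φ, and ¬(exists x: φ) = forall x: ¬φ.
Apply to the existential statement.

forall x: ~(x^2 > 15)


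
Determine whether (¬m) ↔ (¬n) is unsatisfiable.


Truth table over {m, n}:
m | n | φ
---------
F | F | T
T | F | F
F | T | F
T | T | T
Satisfying assignment at row 1: m=F, n=F gives T.

No, it is not a contradiction.


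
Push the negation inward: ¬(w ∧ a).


De Morgan: the negation of a conjunction is the disjunction of the negations.
Distribute ¬ across ∧, flipping it to ∨, and negate each literal.

(¬w) ∨ (¬a)


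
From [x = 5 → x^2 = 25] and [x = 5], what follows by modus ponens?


Modus ponens: from (P → Q) and P, infer Q.
P = 'x = 5' is asserted, and P → Q holds, so Q follows.

x^2 = 25.
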